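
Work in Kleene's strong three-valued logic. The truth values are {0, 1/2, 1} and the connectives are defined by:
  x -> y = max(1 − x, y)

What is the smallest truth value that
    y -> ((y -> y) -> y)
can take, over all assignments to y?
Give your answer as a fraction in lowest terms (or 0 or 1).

1/2

Take y = 1/2:
y -> y = 1/2 -> 1/2 = 1/2
(y -> y) -> y = 1/2 -> 1/2 = 1/2
y -> ((y -> y) -> y) = 1/2 -> 1/2 = 1/2
No assignment yields a value below 1/2, so this is the minimum.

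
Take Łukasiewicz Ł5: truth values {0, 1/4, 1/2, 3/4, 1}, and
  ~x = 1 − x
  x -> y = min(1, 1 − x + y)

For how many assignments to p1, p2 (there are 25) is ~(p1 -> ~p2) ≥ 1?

value 1: 1 assignment (counts)
value 3/4: 2 assignments
value 1/2: 3 assignments
value 1/4: 4 assignments
value 0: 15 assignments
So 1 of the 25 assignments meets the threshold.

1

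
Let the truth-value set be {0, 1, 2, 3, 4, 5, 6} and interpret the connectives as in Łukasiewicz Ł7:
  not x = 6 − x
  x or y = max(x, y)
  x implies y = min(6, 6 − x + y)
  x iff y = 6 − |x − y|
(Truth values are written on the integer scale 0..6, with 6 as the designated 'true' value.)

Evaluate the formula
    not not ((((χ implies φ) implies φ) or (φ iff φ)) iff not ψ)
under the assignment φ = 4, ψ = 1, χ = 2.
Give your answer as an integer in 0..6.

5

χ implies φ = 2 implies 4 = 6
(χ implies φ) implies φ = 6 implies 4 = 4
φ iff φ = 4 iff 4 = 6
((χ implies φ) implies φ) or (φ iff φ) = 4 or 6 = 6
not ψ = not 1 = 5
(((χ implies φ) implies φ) or (φ iff φ)) iff not ψ = 6 iff 5 = 5
not ((((χ implies φ) implies φ) or (φ iff φ)) iff not ψ) = not 5 = 1
not not ((((χ implies φ) implies φ) or (φ iff φ)) iff not ψ) = not 1 = 5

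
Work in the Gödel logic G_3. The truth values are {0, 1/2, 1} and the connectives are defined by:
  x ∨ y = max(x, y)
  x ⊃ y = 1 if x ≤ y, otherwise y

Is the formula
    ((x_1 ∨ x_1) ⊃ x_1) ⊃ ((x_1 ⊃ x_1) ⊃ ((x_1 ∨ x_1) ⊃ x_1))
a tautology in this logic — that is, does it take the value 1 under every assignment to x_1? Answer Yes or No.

Yes

x_1 = 0 ↦ 1
x_1 = 1/2 ↦ 1
x_1 = 1 ↦ 1
Every assignment gives a value ≥ 1.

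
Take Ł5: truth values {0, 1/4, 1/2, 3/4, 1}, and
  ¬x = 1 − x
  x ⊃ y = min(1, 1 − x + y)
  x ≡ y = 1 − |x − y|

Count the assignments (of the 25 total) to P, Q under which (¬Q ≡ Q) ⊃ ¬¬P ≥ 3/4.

value 1: 17 assignments (counts)
value 3/4: 3 assignments (counts)
value 1/2: 3 assignments
value 1/4: 1 assignment
value 0: 1 assignment
So 20 of the 25 assignments meet the threshold.

20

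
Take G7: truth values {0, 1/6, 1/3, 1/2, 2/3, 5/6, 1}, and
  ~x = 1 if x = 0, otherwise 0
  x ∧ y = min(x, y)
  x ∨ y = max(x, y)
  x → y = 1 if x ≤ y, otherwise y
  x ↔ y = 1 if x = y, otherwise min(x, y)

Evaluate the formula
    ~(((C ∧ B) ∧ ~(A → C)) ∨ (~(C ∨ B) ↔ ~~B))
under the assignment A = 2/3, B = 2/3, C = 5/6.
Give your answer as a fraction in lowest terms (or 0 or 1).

C ∧ B = 5/6 ∧ 2/3 = 2/3
A → C = 2/3 → 5/6 = 1
~(A → C) = ~1 = 0
(C ∧ B) ∧ ~(A → C) = 2/3 ∧ 0 = 0
C ∨ B = 5/6 ∨ 2/3 = 5/6
~(C ∨ B) = ~5/6 = 0
~B = ~2/3 = 0
~~B = ~0 = 1
~(C ∨ B) ↔ ~~B = 0 ↔ 1 = 0
((C ∧ B) ∧ ~(A → C)) ∨ (~(C ∨ B) ↔ ~~B) = 0 ∨ 0 = 0
~(((C ∧ B) ∧ ~(A → C)) ∨ (~(C ∨ B) ↔ ~~B)) = ~0 = 1

1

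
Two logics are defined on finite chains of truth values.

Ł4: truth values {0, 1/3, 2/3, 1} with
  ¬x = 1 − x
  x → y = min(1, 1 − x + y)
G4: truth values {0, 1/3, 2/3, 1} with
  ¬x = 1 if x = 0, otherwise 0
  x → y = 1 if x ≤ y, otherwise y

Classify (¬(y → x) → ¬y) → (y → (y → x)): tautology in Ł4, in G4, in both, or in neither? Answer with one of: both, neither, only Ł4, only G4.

In Ł4: every assignment gives 1 — tautology.
In G4: at x = 1/3, y = 2/3 the value is 1/3 — not a tautology.

only Ł4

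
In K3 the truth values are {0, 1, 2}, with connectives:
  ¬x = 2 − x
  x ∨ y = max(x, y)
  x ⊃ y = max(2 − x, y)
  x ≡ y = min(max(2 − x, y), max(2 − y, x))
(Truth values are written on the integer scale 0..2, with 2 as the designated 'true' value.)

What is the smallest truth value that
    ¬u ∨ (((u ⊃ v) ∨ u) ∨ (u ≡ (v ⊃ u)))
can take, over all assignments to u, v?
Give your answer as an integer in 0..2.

1

Take u = 1, v = 0:
¬u = ¬1 = 1
u ⊃ v = 1 ⊃ 0 = 1
(u ⊃ v) ∨ u = 1 ∨ 1 = 1
v ⊃ u = 0 ⊃ 1 = 2
u ≡ (v ⊃ u) = 1 ≡ 2 = 1
((u ⊃ v) ∨ u) ∨ (u ≡ (v ⊃ u)) = 1 ∨ 1 = 1
¬u ∨ (((u ⊃ v) ∨ u) ∨ (u ≡ (v ⊃ u))) = 1 ∨ 1 = 1
No assignment yields a value below 1, so this is the minimum.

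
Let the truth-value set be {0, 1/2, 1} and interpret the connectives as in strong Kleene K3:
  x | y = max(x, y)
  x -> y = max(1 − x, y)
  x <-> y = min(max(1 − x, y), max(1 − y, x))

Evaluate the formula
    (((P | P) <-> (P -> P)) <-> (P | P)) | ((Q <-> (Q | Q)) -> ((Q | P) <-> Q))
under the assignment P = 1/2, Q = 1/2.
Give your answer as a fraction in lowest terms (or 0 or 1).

1/2

P | P = 1/2 | 1/2 = 1/2
P -> P = 1/2 -> 1/2 = 1/2
(P | P) <-> (P -> P) = 1/2 <-> 1/2 = 1/2
P | P = 1/2 | 1/2 = 1/2
((P | P) <-> (P -> P)) <-> (P | P) = 1/2 <-> 1/2 = 1/2
Q | Q = 1/2 | 1/2 = 1/2
Q <-> (Q | Q) = 1/2 <-> 1/2 = 1/2
Q | P = 1/2 | 1/2 = 1/2
(Q | P) <-> Q = 1/2 <-> 1/2 = 1/2
(Q <-> (Q | Q)) -> ((Q | P) <-> Q) = 1/2 -> 1/2 = 1/2
(((P | P) <-> (P -> P)) <-> (P | P)) | ((Q <-> (Q | Q)) -> ((Q | P) <-> Q)) = 1/2 | 1/2 = 1/2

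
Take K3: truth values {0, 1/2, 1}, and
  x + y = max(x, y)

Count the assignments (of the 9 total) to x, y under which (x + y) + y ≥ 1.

5

x = 0, y = 0 ↦ 0  <
x = 0, y = 1/2 ↦ 1/2  <
x = 0, y = 1 ↦ 1  ≥
x = 1/2, y = 0 ↦ 1/2  <
x = 1/2, y = 1/2 ↦ 1/2  <
x = 1/2, y = 1 ↦ 1  ≥
x = 1, y = 0 ↦ 1  ≥
x = 1, y = 1/2 ↦ 1  ≥
x = 1, y = 1 ↦ 1  ≥
So 5 of the 9 assignments meet the threshold.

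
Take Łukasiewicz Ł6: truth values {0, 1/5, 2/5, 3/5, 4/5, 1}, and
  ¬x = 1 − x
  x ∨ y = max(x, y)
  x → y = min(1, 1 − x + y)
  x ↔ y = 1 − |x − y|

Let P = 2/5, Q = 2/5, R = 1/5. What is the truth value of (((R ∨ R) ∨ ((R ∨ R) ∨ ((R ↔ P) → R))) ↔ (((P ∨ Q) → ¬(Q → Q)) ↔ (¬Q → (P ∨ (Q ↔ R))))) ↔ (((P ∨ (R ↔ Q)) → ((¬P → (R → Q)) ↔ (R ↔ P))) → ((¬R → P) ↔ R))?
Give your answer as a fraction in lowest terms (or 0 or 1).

R ∨ R = 1/5 ∨ 1/5 = 1/5
R ∨ R = 1/5 ∨ 1/5 = 1/5
R ↔ P = 1/5 ↔ 2/5 = 4/5
(R ↔ P) → R = 4/5 → 1/5 = 2/5
(R ∨ R) ∨ ((R ↔ P) → R) = 1/5 ∨ 2/5 = 2/5
(R ∨ R) ∨ ((R ∨ R) ∨ ((R ↔ P) → R)) = 1/5 ∨ 2/5 = 2/5
P ∨ Q = 2/5 ∨ 2/5 = 2/5
Q → Q = 2/5 → 2/5 = 1
¬(Q → Q) = ¬1 = 0
(P ∨ Q) → ¬(Q → Q) = 2/5 → 0 = 3/5
¬Q = ¬2/5 = 3/5
Q ↔ R = 2/5 ↔ 1/5 = 4/5
P ∨ (Q ↔ R) = 2/5 ∨ 4/5 = 4/5
¬Q → (P ∨ (Q ↔ R)) = 3/5 → 4/5 = 1
((P ∨ Q) → ¬(Q → Q)) ↔ (¬Q → (P ∨ (Q ↔ R))) = 3/5 ↔ 1 = 3/5
((R ∨ R) ∨ ((R ∨ R) ∨ ((R ↔ P) → R))) ↔ (((P ∨ Q) → ¬(Q → Q)) ↔ (¬Q → (P ∨ (Q ↔ R)))) = 2/5 ↔ 3/5 = 4/5
R ↔ Q = 1/5 ↔ 2/5 = 4/5
P ∨ (R ↔ Q) = 2/5 ∨ 4/5 = 4/5
¬P = ¬2/5 = 3/5
R → Q = 1/5 → 2/5 = 1
¬P → (R → Q) = 3/5 → 1 = 1
R ↔ P = 1/5 ↔ 2/5 = 4/5
(¬P → (R → Q)) ↔ (R ↔ P) = 1 ↔ 4/5 = 4/5
(P ∨ (R ↔ Q)) → ((¬P → (R → Q)) ↔ (R ↔ P)) = 4/5 → 4/5 = 1
¬R = ¬1/5 = 4/5
¬R → P = 4/5 → 2/5 = 3/5
(¬R → P) ↔ R = 3/5 ↔ 1/5 = 3/5
((P ∨ (R ↔ Q)) → ((¬P → (R → Q)) ↔ (R ↔ P))) → ((¬R → P) ↔ R) = 1 → 3/5 = 3/5
(((R ∨ R) ∨ ((R ∨ R) ∨ ((R ↔ P) → R))) ↔ (((P ∨ Q) → ¬(Q → Q)) ↔ (¬Q → (P ∨ (Q ↔ R))))) ↔ (((P ∨ (R ↔ Q)) → ((¬P → (R → Q)) ↔ (R ↔ P))) → ((¬R → P) ↔ R)) = 4/5 ↔ 3/5 = 4/5

4/5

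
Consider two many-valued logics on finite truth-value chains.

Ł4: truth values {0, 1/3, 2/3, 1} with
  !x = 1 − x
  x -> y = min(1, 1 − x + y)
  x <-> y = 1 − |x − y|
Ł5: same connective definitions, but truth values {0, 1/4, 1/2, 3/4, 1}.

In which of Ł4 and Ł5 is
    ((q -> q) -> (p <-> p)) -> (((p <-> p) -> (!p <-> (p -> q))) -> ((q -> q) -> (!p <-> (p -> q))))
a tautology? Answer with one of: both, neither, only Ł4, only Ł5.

both

In Ł4: every assignment gives 1 — tautology.
In Ł5: every assignment gives 1 — tautology.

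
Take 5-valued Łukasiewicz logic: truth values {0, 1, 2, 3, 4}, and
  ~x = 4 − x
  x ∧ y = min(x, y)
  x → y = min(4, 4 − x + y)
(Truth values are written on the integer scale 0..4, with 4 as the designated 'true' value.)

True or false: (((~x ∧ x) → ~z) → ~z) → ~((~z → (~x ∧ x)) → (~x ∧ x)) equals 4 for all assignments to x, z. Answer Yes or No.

No

Counterexample: take x = 0, z = 0.
~x = ~0 = 4
~x ∧ x = 4 ∧ 0 = 0
~z = ~0 = 4
(~x ∧ x) → ~z = 0 → 4 = 4
((~x ∧ x) → ~z) → ~z = 4 → 4 = 4
~z → (~x ∧ x) = 4 → 0 = 0
(~z → (~x ∧ x)) → (~x ∧ x) = 0 → 0 = 4
~((~z → (~x ∧ x)) → (~x ∧ x)) = ~4 = 0
(((~x ∧ x) → ~z) → ~z) → ~((~z → (~x ∧ x)) → (~x ∧ x)) = 4 → 0 = 0
This gives 0 ≠ 4.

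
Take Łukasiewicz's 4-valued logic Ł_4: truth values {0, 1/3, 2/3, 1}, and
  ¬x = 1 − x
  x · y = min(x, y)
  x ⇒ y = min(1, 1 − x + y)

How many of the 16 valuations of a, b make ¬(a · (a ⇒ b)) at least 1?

5

a = 0, b = 0 ↦ 1  ≥
a = 0, b = 1/3 ↦ 1  ≥
a = 0, b = 2/3 ↦ 1  ≥
a = 0, b = 1 ↦ 1  ≥
a = 1/3, b = 0 ↦ 2/3  <
a = 1/3, b = 1/3 ↦ 2/3  <
a = 1/3, b = 2/3 ↦ 2/3  <
a = 1/3, b = 1 ↦ 2/3  <
a = 2/3, b = 0 ↦ 2/3  <
a = 2/3, b = 1/3 ↦ 1/3  <
a = 2/3, b = 2/3 ↦ 1/3  <
a = 2/3, b = 1 ↦ 1/3  <
a = 1, b = 0 ↦ 1  ≥
a = 1, b = 1/3 ↦ 2/3  <
a = 1, b = 2/3 ↦ 1/3  <
a = 1, b = 1 ↦ 0  <
So 5 of the 16 assignments meet the threshold.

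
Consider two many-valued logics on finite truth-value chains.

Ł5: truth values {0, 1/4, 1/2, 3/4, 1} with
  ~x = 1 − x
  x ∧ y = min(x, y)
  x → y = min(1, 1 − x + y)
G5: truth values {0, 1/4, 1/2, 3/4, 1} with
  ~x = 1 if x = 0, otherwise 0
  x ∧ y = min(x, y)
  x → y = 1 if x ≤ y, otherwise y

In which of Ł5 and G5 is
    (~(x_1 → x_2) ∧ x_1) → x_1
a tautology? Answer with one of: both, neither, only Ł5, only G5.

In Ł5: every assignment gives 1 — tautology.
In G5: every assignment gives 1 — tautology.

both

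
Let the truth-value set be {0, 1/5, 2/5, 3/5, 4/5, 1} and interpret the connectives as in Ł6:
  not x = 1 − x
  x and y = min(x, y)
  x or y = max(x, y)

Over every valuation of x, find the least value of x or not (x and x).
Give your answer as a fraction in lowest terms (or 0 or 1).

3/5

Take x = 2/5:
x and x = 2/5 and 2/5 = 2/5
not (x and x) = not 2/5 = 3/5
x or not (x and x) = 2/5 or 3/5 = 3/5
No assignment yields a value below 3/5, so this is the minimum.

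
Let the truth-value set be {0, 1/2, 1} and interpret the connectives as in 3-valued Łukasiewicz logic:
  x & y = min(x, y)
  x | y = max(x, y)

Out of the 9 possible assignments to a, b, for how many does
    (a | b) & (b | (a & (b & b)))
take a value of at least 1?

3

a = 0, b = 0 ↦ 0  <
a = 0, b = 1/2 ↦ 1/2  <
a = 0, b = 1 ↦ 1  ≥
a = 1/2, b = 0 ↦ 0  <
a = 1/2, b = 1/2 ↦ 1/2  <
a = 1/2, b = 1 ↦ 1  ≥
a = 1, b = 0 ↦ 0  <
a = 1, b = 1/2 ↦ 1/2  <
a = 1, b = 1 ↦ 1  ≥
So 3 of the 9 assignments meet the threshold.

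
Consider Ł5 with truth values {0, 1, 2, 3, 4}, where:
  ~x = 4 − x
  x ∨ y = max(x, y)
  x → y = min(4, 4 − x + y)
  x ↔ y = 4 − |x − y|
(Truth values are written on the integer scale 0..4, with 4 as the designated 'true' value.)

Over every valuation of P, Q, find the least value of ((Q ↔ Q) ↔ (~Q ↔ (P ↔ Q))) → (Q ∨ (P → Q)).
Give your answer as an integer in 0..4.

2

Take P = 4, Q = 2:
Q ↔ Q = 2 ↔ 2 = 4
~Q = ~2 = 2
P ↔ Q = 4 ↔ 2 = 2
~Q ↔ (P ↔ Q) = 2 ↔ 2 = 4
(Q ↔ Q) ↔ (~Q ↔ (P ↔ Q)) = 4 ↔ 4 = 4
P → Q = 4 → 2 = 2
Q ∨ (P → Q) = 2 ∨ 2 = 2
((Q ↔ Q) ↔ (~Q ↔ (P ↔ Q))) → (Q ∨ (P → Q)) = 4 → 2 = 2
No assignment yields a value below 2, so this is the minimum.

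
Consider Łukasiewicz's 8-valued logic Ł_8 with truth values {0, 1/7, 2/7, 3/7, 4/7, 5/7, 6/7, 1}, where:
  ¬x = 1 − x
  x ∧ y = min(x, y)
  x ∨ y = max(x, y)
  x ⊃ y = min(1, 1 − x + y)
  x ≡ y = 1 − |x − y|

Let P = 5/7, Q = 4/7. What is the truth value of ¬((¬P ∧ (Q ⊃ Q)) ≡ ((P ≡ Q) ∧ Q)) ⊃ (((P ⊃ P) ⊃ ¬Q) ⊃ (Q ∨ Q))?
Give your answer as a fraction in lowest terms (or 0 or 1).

¬P = ¬5/7 = 2/7
Q ⊃ Q = 4/7 ⊃ 4/7 = 1
¬P ∧ (Q ⊃ Q) = 2/7 ∧ 1 = 2/7
P ≡ Q = 5/7 ≡ 4/7 = 6/7
(P ≡ Q) ∧ Q = 6/7 ∧ 4/7 = 4/7
(¬P ∧ (Q ⊃ Q)) ≡ ((P ≡ Q) ∧ Q) = 2/7 ≡ 4/7 = 5/7
¬((¬P ∧ (Q ⊃ Q)) ≡ ((P ≡ Q) ∧ Q)) = ¬5/7 = 2/7
P ⊃ P = 5/7 ⊃ 5/7 = 1
¬Q = ¬4/7 = 3/7
(P ⊃ P) ⊃ ¬Q = 1 ⊃ 3/7 = 3/7
Q ∨ Q = 4/7 ∨ 4/7 = 4/7
((P ⊃ P) ⊃ ¬Q) ⊃ (Q ∨ Q) = 3/7 ⊃ 4/7 = 1
¬((¬P ∧ (Q ⊃ Q)) ≡ ((P ≡ Q) ∧ Q)) ⊃ (((P ⊃ P) ⊃ ¬Q) ⊃ (Q ∨ Q)) = 2/7 ⊃ 1 = 1

1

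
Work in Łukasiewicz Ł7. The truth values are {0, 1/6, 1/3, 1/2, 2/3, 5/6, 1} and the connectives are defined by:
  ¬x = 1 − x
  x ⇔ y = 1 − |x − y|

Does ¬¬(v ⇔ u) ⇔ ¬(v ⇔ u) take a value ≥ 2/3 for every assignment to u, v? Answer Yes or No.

No

Counterexample: take u = 0, v = 0.
v ⇔ u = 0 ⇔ 0 = 1
¬(v ⇔ u) = ¬1 = 0
¬¬(v ⇔ u) = ¬0 = 1
v ⇔ u = 0 ⇔ 0 = 1
¬(v ⇔ u) = ¬1 = 0
¬¬(v ⇔ u) ⇔ ¬(v ⇔ u) = 1 ⇔ 0 = 0
This gives 0, which is below 2/3.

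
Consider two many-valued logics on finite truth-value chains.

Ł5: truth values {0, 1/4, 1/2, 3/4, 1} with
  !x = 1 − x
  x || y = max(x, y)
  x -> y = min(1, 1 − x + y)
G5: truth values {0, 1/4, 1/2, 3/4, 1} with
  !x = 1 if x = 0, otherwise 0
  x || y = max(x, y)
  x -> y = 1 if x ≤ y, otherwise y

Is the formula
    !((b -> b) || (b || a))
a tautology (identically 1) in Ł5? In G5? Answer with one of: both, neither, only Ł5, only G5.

neither

In Ł5: at a = 0, b = 0 the value is 0 — not a tautology.
In G5: at a = 0, b = 0 the value is 0 — not a tautology.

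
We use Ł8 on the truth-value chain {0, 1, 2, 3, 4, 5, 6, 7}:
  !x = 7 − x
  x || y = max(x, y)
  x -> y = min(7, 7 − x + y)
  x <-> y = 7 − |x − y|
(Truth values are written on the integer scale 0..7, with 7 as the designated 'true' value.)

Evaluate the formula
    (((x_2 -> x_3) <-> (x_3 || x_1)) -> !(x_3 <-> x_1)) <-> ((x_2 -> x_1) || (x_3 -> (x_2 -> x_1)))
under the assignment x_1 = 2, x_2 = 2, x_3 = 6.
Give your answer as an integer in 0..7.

5

x_2 -> x_3 = 2 -> 6 = 7
x_3 || x_1 = 6 || 2 = 6
(x_2 -> x_3) <-> (x_3 || x_1) = 7 <-> 6 = 6
x_3 <-> x_1 = 6 <-> 2 = 3
!(x_3 <-> x_1) = !3 = 4
((x_2 -> x_3) <-> (x_3 || x_1)) -> !(x_3 <-> x_1) = 6 -> 4 = 5
x_2 -> x_1 = 2 -> 2 = 7
x_2 -> x_1 = 2 -> 2 = 7
x_3 -> (x_2 -> x_1) = 6 -> 7 = 7
(x_2 -> x_1) || (x_3 -> (x_2 -> x_1)) = 7 || 7 = 7
(((x_2 -> x_3) <-> (x_3 || x_1)) -> !(x_3 <-> x_1)) <-> ((x_2 -> x_1) || (x_3 -> (x_2 -> x_1))) = 5 <-> 7 = 5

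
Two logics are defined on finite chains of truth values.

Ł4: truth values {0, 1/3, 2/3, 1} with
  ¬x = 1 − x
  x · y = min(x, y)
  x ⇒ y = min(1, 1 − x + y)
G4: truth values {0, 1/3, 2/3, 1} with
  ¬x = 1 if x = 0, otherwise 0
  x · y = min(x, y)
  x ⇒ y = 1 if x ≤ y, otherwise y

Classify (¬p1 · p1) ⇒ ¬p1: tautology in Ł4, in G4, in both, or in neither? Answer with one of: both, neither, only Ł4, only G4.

both

In Ł4: every assignment gives 1 — tautology.
In G4: every assignment gives 1 — tautology.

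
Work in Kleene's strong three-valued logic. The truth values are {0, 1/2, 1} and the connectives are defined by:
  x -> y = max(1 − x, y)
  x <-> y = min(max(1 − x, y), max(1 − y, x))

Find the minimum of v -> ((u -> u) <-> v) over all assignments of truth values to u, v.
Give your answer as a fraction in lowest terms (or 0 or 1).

Take u = 0, v = 1/2:
u -> u = 0 -> 0 = 1
(u -> u) <-> v = 1 <-> 1/2 = 1/2
v -> ((u -> u) <-> v) = 1/2 -> 1/2 = 1/2
No assignment yields a value below 1/2, so this is the minimum.

1/2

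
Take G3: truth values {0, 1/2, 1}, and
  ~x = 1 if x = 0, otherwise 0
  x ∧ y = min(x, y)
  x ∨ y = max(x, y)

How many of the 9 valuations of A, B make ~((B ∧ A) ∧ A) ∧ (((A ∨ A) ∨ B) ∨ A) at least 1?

A = 0, B = 0 ↦ 0  <
A = 0, B = 1/2 ↦ 1/2  <
A = 0, B = 1 ↦ 1  ≥
A = 1/2, B = 0 ↦ 1/2  <
A = 1/2, B = 1/2 ↦ 0  <
A = 1/2, B = 1 ↦ 0  <
A = 1, B = 0 ↦ 1  ≥
A = 1, B = 1/2 ↦ 0  <
A = 1, B = 1 ↦ 0  <
So 2 of the 9 assignments meet the threshold.

2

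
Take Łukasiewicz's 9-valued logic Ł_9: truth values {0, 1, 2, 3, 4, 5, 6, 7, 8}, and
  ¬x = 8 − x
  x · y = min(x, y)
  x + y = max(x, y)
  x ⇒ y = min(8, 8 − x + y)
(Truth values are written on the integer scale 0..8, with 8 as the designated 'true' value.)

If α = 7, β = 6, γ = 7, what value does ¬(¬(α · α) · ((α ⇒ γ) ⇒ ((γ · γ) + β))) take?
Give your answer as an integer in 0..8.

α · α = 7 · 7 = 7
¬(α · α) = ¬7 = 1
α ⇒ γ = 7 ⇒ 7 = 8
γ · γ = 7 · 7 = 7
(γ · γ) + β = 7 + 6 = 7
(α ⇒ γ) ⇒ ((γ · γ) + β) = 8 ⇒ 7 = 7
¬(α · α) · ((α ⇒ γ) ⇒ ((γ · γ) + β)) = 1 · 7 = 1
¬(¬(α · α) · ((α ⇒ γ) ⇒ ((γ · γ) + β))) = ¬1 = 7

7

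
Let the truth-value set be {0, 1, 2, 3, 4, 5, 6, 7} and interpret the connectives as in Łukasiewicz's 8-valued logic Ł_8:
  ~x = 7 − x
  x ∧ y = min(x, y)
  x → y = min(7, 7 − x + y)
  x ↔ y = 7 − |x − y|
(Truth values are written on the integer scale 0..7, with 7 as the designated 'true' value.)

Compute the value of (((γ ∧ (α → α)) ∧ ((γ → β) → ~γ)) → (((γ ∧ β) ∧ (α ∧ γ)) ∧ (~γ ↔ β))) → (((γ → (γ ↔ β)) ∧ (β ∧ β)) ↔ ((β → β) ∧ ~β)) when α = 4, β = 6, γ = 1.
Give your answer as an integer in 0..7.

2

α → α = 4 → 4 = 7
γ ∧ (α → α) = 1 ∧ 7 = 1
γ → β = 1 → 6 = 7
~γ = ~1 = 6
(γ → β) → ~γ = 7 → 6 = 6
(γ ∧ (α → α)) ∧ ((γ → β) → ~γ) = 1 ∧ 6 = 1
γ ∧ β = 1 ∧ 6 = 1
α ∧ γ = 4 ∧ 1 = 1
(γ ∧ β) ∧ (α ∧ γ) = 1 ∧ 1 = 1
~γ = ~1 = 6
~γ ↔ β = 6 ↔ 6 = 7
((γ ∧ β) ∧ (α ∧ γ)) ∧ (~γ ↔ β) = 1 ∧ 7 = 1
((γ ∧ (α → α)) ∧ ((γ → β) → ~γ)) → (((γ ∧ β) ∧ (α ∧ γ)) ∧ (~γ ↔ β)) = 1 → 1 = 7
γ ↔ β = 1 ↔ 6 = 2
γ → (γ ↔ β) = 1 → 2 = 7
β ∧ β = 6 ∧ 6 = 6
(γ → (γ ↔ β)) ∧ (β ∧ β) = 7 ∧ 6 = 6
β → β = 6 → 6 = 7
~β = ~6 = 1
(β → β) ∧ ~β = 7 ∧ 1 = 1
((γ → (γ ↔ β)) ∧ (β ∧ β)) ↔ ((β → β) ∧ ~β) = 6 ↔ 1 = 2
(((γ ∧ (α → α)) ∧ ((γ → β) → ~γ)) → (((γ ∧ β) ∧ (α ∧ γ)) ∧ (~γ ↔ β))) → (((γ → (γ ↔ β)) ∧ (β ∧ β)) ↔ ((β → β) ∧ ~β)) = 7 → 2 = 2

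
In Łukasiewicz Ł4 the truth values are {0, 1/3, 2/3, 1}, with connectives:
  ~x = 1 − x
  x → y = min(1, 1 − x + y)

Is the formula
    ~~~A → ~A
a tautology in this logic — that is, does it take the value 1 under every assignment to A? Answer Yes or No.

A = 0 ↦ 1
A = 1/3 ↦ 1
A = 2/3 ↦ 1
A = 1 ↦ 1
Every assignment gives a value ≥ 1.

Yes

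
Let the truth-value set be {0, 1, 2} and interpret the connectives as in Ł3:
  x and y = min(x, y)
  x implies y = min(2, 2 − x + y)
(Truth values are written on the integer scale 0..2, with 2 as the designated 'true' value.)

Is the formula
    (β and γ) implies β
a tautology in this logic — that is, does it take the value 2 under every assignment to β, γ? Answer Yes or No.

Yes

β = 0, γ = 0 ↦ 2
β = 0, γ = 1 ↦ 2
β = 0, γ = 2 ↦ 2
β = 1, γ = 0 ↦ 2
β = 1, γ = 1 ↦ 2
β = 1, γ = 2 ↦ 2
β = 2, γ = 0 ↦ 2
β = 2, γ = 1 ↦ 2
β = 2, γ = 2 ↦ 2
Every assignment gives a value ≥ 2.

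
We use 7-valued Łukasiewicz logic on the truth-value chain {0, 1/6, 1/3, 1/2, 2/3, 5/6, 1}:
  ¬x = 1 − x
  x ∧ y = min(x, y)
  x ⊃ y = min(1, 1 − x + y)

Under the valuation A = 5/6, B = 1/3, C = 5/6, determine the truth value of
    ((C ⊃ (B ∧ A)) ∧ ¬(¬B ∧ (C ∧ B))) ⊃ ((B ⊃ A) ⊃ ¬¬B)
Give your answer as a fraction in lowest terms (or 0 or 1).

B ∧ A = 1/3 ∧ 5/6 = 1/3
C ⊃ (B ∧ A) = 5/6 ⊃ 1/3 = 1/2
¬B = ¬1/3 = 2/3
C ∧ B = 5/6 ∧ 1/3 = 1/3
¬B ∧ (C ∧ B) = 2/3 ∧ 1/3 = 1/3
¬(¬B ∧ (C ∧ B)) = ¬1/3 = 2/3
(C ⊃ (B ∧ A)) ∧ ¬(¬B ∧ (C ∧ B)) = 1/2 ∧ 2/3 = 1/2
B ⊃ A = 1/3 ⊃ 5/6 = 1
¬B = ¬1/3 = 2/3
¬¬B = ¬2/3 = 1/3
(B ⊃ A) ⊃ ¬¬B = 1 ⊃ 1/3 = 1/3
((C ⊃ (B ∧ A)) ∧ ¬(¬B ∧ (C ∧ B))) ⊃ ((B ⊃ A) ⊃ ¬¬B) = 1/2 ⊃ 1/3 = 5/6

5/6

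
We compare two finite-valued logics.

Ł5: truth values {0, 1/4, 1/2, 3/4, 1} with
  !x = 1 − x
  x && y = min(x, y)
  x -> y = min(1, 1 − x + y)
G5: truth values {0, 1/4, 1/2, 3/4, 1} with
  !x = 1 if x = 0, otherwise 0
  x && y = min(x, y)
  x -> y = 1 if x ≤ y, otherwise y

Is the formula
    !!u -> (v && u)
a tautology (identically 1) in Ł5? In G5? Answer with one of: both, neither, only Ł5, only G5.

neither

In Ł5: at u = 1/4, v = 0 the value is 3/4 — not a tautology.
In G5: at u = 1/4, v = 0 the value is 0 — not a tautology.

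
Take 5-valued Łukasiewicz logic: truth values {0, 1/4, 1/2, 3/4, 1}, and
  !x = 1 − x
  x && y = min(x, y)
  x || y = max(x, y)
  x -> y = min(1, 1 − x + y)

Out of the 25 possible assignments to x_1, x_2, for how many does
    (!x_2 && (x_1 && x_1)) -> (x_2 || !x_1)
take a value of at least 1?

value 1: 21 assignments (counts)
value 1/2: 3 assignments
value 0: 1 assignment
So 21 of the 25 assignments meet the threshold.

21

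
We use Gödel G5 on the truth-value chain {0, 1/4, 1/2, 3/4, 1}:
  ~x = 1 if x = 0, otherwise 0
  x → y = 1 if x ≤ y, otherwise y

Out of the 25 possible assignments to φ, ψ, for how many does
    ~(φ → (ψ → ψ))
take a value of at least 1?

value 0: 25 assignments
So 0 of the 25 assignments meet the threshold.

0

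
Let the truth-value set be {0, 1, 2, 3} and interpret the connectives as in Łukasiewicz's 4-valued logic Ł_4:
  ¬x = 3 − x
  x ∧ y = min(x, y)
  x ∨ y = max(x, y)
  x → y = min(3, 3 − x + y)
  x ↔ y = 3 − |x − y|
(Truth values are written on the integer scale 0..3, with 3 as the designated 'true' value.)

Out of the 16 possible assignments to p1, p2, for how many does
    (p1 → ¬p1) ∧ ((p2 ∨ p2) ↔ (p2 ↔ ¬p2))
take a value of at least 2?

p1 = 0, p2 = 0 ↦ 3  ≥
p1 = 0, p2 = 1 ↦ 2  ≥
p1 = 0, p2 = 2 ↦ 3  ≥
p1 = 0, p2 = 3 ↦ 0  <
p1 = 1, p2 = 0 ↦ 3  ≥
p1 = 1, p2 = 1 ↦ 2  ≥
p1 = 1, p2 = 2 ↦ 3  ≥
p1 = 1, p2 = 3 ↦ 0  <
p1 = 2, p2 = 0 ↦ 2  ≥
p1 = 2, p2 = 1 ↦ 2  ≥
p1 = 2, p2 = 2 ↦ 2  ≥
p1 = 2, p2 = 3 ↦ 0  <
p1 = 3, p2 = 0 ↦ 0  <
p1 = 3, p2 = 1 ↦ 0  <
p1 = 3, p2 = 2 ↦ 0  <
p1 = 3, p2 = 3 ↦ 0  <
So 9 of the 16 assignments meet the threshold.

9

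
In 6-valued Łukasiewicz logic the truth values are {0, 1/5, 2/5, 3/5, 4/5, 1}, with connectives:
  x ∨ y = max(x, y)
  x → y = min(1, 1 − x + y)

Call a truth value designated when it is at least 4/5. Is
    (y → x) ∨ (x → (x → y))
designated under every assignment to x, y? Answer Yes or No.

At x = 0, y = 1/5, for instance:
y → x = 1/5 → 0 = 4/5
x → y = 0 → 1/5 = 1
x → (x → y) = 0 → 1 = 1
(y → x) ∨ (x → (x → y)) = 4/5 ∨ 1 = 1
and checking the remaining 35 assignments likewise gives ≥ 4/5 in every case.

Yes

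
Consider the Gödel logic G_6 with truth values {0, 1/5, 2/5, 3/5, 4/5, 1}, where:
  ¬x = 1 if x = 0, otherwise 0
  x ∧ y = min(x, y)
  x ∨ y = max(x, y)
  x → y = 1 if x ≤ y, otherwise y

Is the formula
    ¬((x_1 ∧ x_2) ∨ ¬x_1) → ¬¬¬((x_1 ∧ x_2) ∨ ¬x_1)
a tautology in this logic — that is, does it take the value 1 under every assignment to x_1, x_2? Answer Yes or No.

Yes

At x_1 = 1, x_2 = 4/5, for instance:
x_1 ∧ x_2 = 1 ∧ 4/5 = 4/5
¬x_1 = ¬1 = 0
(x_1 ∧ x_2) ∨ ¬x_1 = 4/5 ∨ 0 = 4/5
¬((x_1 ∧ x_2) ∨ ¬x_1) = ¬4/5 = 0
¬¬((x_1 ∧ x_2) ∨ ¬x_1) = ¬0 = 1
¬¬¬((x_1 ∧ x_2) ∨ ¬x_1) = ¬1 = 0
¬((x_1 ∧ x_2) ∨ ¬x_1) → ¬¬¬((x_1 ∧ x_2) ∨ ¬x_1) = 0 → 0 = 1
and checking the remaining 35 assignments likewise gives ≥ 1 in every case.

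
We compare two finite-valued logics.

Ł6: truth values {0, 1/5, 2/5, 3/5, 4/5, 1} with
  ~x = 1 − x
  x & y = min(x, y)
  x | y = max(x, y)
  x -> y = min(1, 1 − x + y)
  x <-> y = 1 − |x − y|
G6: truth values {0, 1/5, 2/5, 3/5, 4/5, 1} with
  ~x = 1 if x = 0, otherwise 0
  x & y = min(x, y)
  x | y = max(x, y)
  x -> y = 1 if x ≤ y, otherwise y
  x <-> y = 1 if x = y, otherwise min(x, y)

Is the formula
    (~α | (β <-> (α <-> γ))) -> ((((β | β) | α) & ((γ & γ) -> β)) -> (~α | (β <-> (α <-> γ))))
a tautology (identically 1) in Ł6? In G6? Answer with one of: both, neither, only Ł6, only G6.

both

In Ł6: every assignment gives 1 — tautology.
In G6: every assignment gives 1 — tautology.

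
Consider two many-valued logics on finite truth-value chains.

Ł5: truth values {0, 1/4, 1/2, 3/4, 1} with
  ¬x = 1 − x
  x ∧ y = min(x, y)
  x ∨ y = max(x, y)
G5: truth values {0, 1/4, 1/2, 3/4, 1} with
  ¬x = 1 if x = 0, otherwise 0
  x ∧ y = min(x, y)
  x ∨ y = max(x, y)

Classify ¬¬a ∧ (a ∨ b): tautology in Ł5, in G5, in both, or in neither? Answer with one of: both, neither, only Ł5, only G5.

In Ł5: at a = 0, b = 0 the value is 0 — not a tautology.
In G5: at a = 0, b = 0 the value is 0 — not a tautology.

neither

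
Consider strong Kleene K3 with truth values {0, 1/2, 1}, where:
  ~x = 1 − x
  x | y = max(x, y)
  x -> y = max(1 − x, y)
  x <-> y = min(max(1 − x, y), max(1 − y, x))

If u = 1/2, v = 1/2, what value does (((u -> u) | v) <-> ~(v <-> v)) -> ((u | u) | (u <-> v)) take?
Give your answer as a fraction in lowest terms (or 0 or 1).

1/2

u -> u = 1/2 -> 1/2 = 1/2
(u -> u) | v = 1/2 | 1/2 = 1/2
v <-> v = 1/2 <-> 1/2 = 1/2
~(v <-> v) = ~1/2 = 1/2
((u -> u) | v) <-> ~(v <-> v) = 1/2 <-> 1/2 = 1/2
u | u = 1/2 | 1/2 = 1/2
u <-> v = 1/2 <-> 1/2 = 1/2
(u | u) | (u <-> v) = 1/2 | 1/2 = 1/2
(((u -> u) | v) <-> ~(v <-> v)) -> ((u | u) | (u <-> v)) = 1/2 -> 1/2 = 1/2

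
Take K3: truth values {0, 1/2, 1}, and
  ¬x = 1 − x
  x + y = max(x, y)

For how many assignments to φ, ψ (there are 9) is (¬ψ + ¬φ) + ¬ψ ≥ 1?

5

φ = 0, ψ = 0 ↦ 1  ≥
φ = 0, ψ = 1/2 ↦ 1  ≥
φ = 0, ψ = 1 ↦ 1  ≥
φ = 1/2, ψ = 0 ↦ 1  ≥
φ = 1/2, ψ = 1/2 ↦ 1/2  <
φ = 1/2, ψ = 1 ↦ 1/2  <
φ = 1, ψ = 0 ↦ 1  ≥
φ = 1, ψ = 1/2 ↦ 1/2  <
φ = 1, ψ = 1 ↦ 0  <
So 5 of the 9 assignments meet the threshold.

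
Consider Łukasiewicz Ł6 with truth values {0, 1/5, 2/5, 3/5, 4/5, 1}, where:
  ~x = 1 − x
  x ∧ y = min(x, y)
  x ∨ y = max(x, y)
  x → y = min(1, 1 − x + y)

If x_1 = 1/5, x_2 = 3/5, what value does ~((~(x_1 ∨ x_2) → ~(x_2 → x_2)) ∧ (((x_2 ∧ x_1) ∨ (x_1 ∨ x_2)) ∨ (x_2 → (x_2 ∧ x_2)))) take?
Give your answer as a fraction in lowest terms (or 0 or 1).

x_1 ∨ x_2 = 1/5 ∨ 3/5 = 3/5
~(x_1 ∨ x_2) = ~3/5 = 2/5
x_2 → x_2 = 3/5 → 3/5 = 1
~(x_2 → x_2) = ~1 = 0
~(x_1 ∨ x_2) → ~(x_2 → x_2) = 2/5 → 0 = 3/5
x_2 ∧ x_1 = 3/5 ∧ 1/5 = 1/5
x_1 ∨ x_2 = 1/5 ∨ 3/5 = 3/5
(x_2 ∧ x_1) ∨ (x_1 ∨ x_2) = 1/5 ∨ 3/5 = 3/5
x_2 ∧ x_2 = 3/5 ∧ 3/5 = 3/5
x_2 → (x_2 ∧ x_2) = 3/5 → 3/5 = 1
((x_2 ∧ x_1) ∨ (x_1 ∨ x_2)) ∨ (x_2 → (x_2 ∧ x_2)) = 3/5 ∨ 1 = 1
(~(x_1 ∨ x_2) → ~(x_2 → x_2)) ∧ (((x_2 ∧ x_1) ∨ (x_1 ∨ x_2)) ∨ (x_2 → (x_2 ∧ x_2))) = 3/5 ∧ 1 = 3/5
~((~(x_1 ∨ x_2) → ~(x_2 → x_2)) ∧ (((x_2 ∧ x_1) ∨ (x_1 ∨ x_2)) ∨ (x_2 → (x_2 ∧ x_2)))) = ~3/5 = 2/5

2/5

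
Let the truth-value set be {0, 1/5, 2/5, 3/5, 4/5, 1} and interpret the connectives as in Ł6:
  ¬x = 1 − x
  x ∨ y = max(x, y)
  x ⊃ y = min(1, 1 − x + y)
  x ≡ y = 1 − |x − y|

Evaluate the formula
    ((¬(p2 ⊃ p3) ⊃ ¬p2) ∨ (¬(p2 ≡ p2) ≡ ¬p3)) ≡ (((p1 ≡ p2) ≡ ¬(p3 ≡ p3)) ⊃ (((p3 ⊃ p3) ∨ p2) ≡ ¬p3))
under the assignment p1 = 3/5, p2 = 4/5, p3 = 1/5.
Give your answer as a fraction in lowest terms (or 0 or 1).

3/5

p2 ⊃ p3 = 4/5 ⊃ 1/5 = 2/5
¬(p2 ⊃ p3) = ¬2/5 = 3/5
¬p2 = ¬4/5 = 1/5
¬(p2 ⊃ p3) ⊃ ¬p2 = 3/5 ⊃ 1/5 = 3/5
p2 ≡ p2 = 4/5 ≡ 4/5 = 1
¬(p2 ≡ p2) = ¬1 = 0
¬p3 = ¬1/5 = 4/5
¬(p2 ≡ p2) ≡ ¬p3 = 0 ≡ 4/5 = 1/5
(¬(p2 ⊃ p3) ⊃ ¬p2) ∨ (¬(p2 ≡ p2) ≡ ¬p3) = 3/5 ∨ 1/5 = 3/5
p1 ≡ p2 = 3/5 ≡ 4/5 = 4/5
p3 ≡ p3 = 1/5 ≡ 1/5 = 1
¬(p3 ≡ p3) = ¬1 = 0
(p1 ≡ p2) ≡ ¬(p3 ≡ p3) = 4/5 ≡ 0 = 1/5
p3 ⊃ p3 = 1/5 ⊃ 1/5 = 1
(p3 ⊃ p3) ∨ p2 = 1 ∨ 4/5 = 1
¬p3 = ¬1/5 = 4/5
((p3 ⊃ p3) ∨ p2) ≡ ¬p3 = 1 ≡ 4/5 = 4/5
((p1 ≡ p2) ≡ ¬(p3 ≡ p3)) ⊃ (((p3 ⊃ p3) ∨ p2) ≡ ¬p3) = 1/5 ⊃ 4/5 = 1
((¬(p2 ⊃ p3) ⊃ ¬p2) ∨ (¬(p2 ≡ p2) ≡ ¬p3)) ≡ (((p1 ≡ p2) ≡ ¬(p3 ≡ p3)) ⊃ (((p3 ⊃ p3) ∨ p2) ≡ ¬p3)) = 3/5 ≡ 1 = 3/5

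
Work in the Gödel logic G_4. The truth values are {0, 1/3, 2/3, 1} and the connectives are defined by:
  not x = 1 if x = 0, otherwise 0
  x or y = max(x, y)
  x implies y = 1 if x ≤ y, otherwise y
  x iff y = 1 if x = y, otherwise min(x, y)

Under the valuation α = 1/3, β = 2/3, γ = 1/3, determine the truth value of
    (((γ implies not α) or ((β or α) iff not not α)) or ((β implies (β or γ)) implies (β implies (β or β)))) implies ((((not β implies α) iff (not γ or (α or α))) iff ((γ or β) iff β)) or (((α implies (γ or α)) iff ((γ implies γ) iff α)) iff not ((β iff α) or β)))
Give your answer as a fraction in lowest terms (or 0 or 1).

not α = not 1/3 = 0
γ implies not α = 1/3 implies 0 = 0
β or α = 2/3 or 1/3 = 2/3
not α = not 1/3 = 0
not not α = not 0 = 1
(β or α) iff not not α = 2/3 iff 1 = 2/3
(γ implies not α) or ((β or α) iff not not α) = 0 or 2/3 = 2/3
β or γ = 2/3 or 1/3 = 2/3
β implies (β or γ) = 2/3 implies 2/3 = 1
β or β = 2/3 or 2/3 = 2/3
β implies (β or β) = 2/3 implies 2/3 = 1
(β implies (β or γ)) implies (β implies (β or β)) = 1 implies 1 = 1
((γ implies not α) or ((β or α) iff not not α)) or ((β implies (β or γ)) implies (β implies (β or β))) = 2/3 or 1 = 1
not β = not 2/3 = 0
not β implies α = 0 implies 1/3 = 1
not γ = not 1/3 = 0
α or α = 1/3 or 1/3 = 1/3
not γ or (α or α) = 0 or 1/3 = 1/3
(not β implies α) iff (not γ or (α or α)) = 1 iff 1/3 = 1/3
γ or β = 1/3 or 2/3 = 2/3
(γ or β) iff β = 2/3 iff 2/3 = 1
((not β implies α) iff (not γ or (α or α))) iff ((γ or β) iff β) = 1/3 iff 1 = 1/3
γ or α = 1/3 or 1/3 = 1/3
α implies (γ or α) = 1/3 implies 1/3 = 1
γ implies γ = 1/3 implies 1/3 = 1
(γ implies γ) iff α = 1 iff 1/3 = 1/3
(α implies (γ or α)) iff ((γ implies γ) iff α) = 1 iff 1/3 = 1/3
β iff α = 2/3 iff 1/3 = 1/3
(β iff α) or β = 1/3 or 2/3 = 2/3
not ((β iff α) or β) = not 2/3 = 0
((α implies (γ or α)) iff ((γ implies γ) iff α)) iff not ((β iff α) or β) = 1/3 iff 0 = 0
(((not β implies α) iff (not γ or (α or α))) iff ((γ or β) iff β)) or (((α implies (γ or α)) iff ((γ implies γ) iff α)) iff not ((β iff α) or β)) = 1/3 or 0 = 1/3
(((γ implies not α) or ((β or α) iff not not α)) or ((β implies (β or γ)) implies (β implies (β or β)))) implies ((((not β implies α) iff (not γ or (α or α))) iff ((γ or β) iff β)) or (((α implies (γ or α)) iff ((γ implies γ) iff α)) iff not ((β iff α) or β))) = 1 implies 1/3 = 1/3

1/3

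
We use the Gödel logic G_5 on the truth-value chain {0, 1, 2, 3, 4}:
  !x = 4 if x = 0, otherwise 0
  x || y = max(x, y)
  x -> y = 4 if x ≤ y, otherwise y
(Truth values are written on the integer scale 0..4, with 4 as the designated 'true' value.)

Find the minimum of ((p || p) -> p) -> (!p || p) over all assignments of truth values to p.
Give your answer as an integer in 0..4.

Take p = 1:
p || p = 1 || 1 = 1
(p || p) -> p = 1 -> 1 = 4
!p = !1 = 0
!p || p = 0 || 1 = 1
((p || p) -> p) -> (!p || p) = 4 -> 1 = 1
No assignment yields a value below 1, so this is the minimum.

1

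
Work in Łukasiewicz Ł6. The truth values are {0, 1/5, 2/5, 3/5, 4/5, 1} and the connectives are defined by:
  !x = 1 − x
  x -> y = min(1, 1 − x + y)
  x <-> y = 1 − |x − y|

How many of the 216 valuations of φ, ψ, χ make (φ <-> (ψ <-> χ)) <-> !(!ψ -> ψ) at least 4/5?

66

value 1: 21 assignments (counts)
value 4/5: 45 assignments (counts)
value 3/5: 45 assignments
value 2/5: 43 assignments
value 1/5: 42 assignments
value 0: 20 assignments
So 66 of the 216 assignments meet the threshold.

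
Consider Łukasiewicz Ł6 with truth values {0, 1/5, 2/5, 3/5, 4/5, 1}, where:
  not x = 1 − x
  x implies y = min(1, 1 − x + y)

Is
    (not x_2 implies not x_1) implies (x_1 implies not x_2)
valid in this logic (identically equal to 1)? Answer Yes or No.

Counterexample: take x_1 = 1/5, x_2 = 1.
not x_2 = not 1 = 0
not x_1 = not 1/5 = 4/5
not x_2 implies not x_1 = 0 implies 4/5 = 1
not x_2 = not 1 = 0
x_1 implies not x_2 = 1/5 implies 0 = 4/5
(not x_2 implies not x_1) implies (x_1 implies not x_2) = 1 implies 4/5 = 4/5
This gives 4/5 ≠ 1.

No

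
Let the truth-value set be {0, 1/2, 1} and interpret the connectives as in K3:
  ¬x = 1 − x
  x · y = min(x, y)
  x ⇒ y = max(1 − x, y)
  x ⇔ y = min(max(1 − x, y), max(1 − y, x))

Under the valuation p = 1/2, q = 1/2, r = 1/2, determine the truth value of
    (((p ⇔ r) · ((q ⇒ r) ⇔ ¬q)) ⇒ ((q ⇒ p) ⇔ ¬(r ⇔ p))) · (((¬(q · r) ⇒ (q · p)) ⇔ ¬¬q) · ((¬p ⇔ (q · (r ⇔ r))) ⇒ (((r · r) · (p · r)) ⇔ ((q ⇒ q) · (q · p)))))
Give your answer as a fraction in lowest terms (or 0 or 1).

p ⇔ r = 1/2 ⇔ 1/2 = 1/2
q ⇒ r = 1/2 ⇒ 1/2 = 1/2
¬q = ¬1/2 = 1/2
(q ⇒ r) ⇔ ¬q = 1/2 ⇔ 1/2 = 1/2
(p ⇔ r) · ((q ⇒ r) ⇔ ¬q) = 1/2 · 1/2 = 1/2
q ⇒ p = 1/2 ⇒ 1/2 = 1/2
r ⇔ p = 1/2 ⇔ 1/2 = 1/2
¬(r ⇔ p) = ¬1/2 = 1/2
(q ⇒ p) ⇔ ¬(r ⇔ p) = 1/2 ⇔ 1/2 = 1/2
((p ⇔ r) · ((q ⇒ r) ⇔ ¬q)) ⇒ ((q ⇒ p) ⇔ ¬(r ⇔ p)) = 1/2 ⇒ 1/2 = 1/2
q · r = 1/2 · 1/2 = 1/2
¬(q · r) = ¬1/2 = 1/2
q · p = 1/2 · 1/2 = 1/2
¬(q · r) ⇒ (q · p) = 1/2 ⇒ 1/2 = 1/2
¬q = ¬1/2 = 1/2
¬¬q = ¬1/2 = 1/2
(¬(q · r) ⇒ (q · p)) ⇔ ¬¬q = 1/2 ⇔ 1/2 = 1/2
¬p = ¬1/2 = 1/2
r ⇔ r = 1/2 ⇔ 1/2 = 1/2
q · (r ⇔ r) = 1/2 · 1/2 = 1/2
¬p ⇔ (q · (r ⇔ r)) = 1/2 ⇔ 1/2 = 1/2
r · r = 1/2 · 1/2 = 1/2
p · r = 1/2 · 1/2 = 1/2
(r · r) · (p · r) = 1/2 · 1/2 = 1/2
q ⇒ q = 1/2 ⇒ 1/2 = 1/2
q · p = 1/2 · 1/2 = 1/2
(q ⇒ q) · (q · p) = 1/2 · 1/2 = 1/2
((r · r) · (p · r)) ⇔ ((q ⇒ q) · (q · p)) = 1/2 ⇔ 1/2 = 1/2
(¬p ⇔ (q · (r ⇔ r))) ⇒ (((r · r) · (p · r)) ⇔ ((q ⇒ q) · (q · p))) = 1/2 ⇒ 1/2 = 1/2
((¬(q · r) ⇒ (q · p)) ⇔ ¬¬q) · ((¬p ⇔ (q · (r ⇔ r))) ⇒ (((r · r) · (p · r)) ⇔ ((q ⇒ q) · (q · p)))) = 1/2 · 1/2 = 1/2
(((p ⇔ r) · ((q ⇒ r) ⇔ ¬q)) ⇒ ((q ⇒ p) ⇔ ¬(r ⇔ p))) · (((¬(q · r) ⇒ (q · p)) ⇔ ¬¬q) · ((¬p ⇔ (q · (r ⇔ r))) ⇒ (((r · r) · (p · r)) ⇔ ((q ⇒ q) · (q · p))))) = 1/2 · 1/2 = 1/2

1/2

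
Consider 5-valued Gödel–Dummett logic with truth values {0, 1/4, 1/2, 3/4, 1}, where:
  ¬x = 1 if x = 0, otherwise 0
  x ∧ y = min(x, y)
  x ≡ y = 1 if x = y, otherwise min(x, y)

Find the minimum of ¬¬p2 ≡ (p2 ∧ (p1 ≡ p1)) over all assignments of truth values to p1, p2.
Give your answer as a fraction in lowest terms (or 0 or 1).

Take p1 = 0, p2 = 1/4:
¬p2 = ¬1/4 = 0
¬¬p2 = ¬0 = 1
p1 ≡ p1 = 0 ≡ 0 = 1
p2 ∧ (p1 ≡ p1) = 1/4 ∧ 1 = 1/4
¬¬p2 ≡ (p2 ∧ (p1 ≡ p1)) = 1 ≡ 1/4 = 1/4
No assignment yields a value below 1/4, so this is the minimum.

1/4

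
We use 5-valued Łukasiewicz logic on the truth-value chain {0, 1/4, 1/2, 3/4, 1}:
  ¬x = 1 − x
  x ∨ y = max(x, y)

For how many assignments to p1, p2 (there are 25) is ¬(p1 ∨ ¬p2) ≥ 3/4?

value 1: 1 assignment (counts)
value 3/4: 3 assignments (counts)
value 1/2: 5 assignments
value 1/4: 7 assignments
value 0: 9 assignments
So 4 of the 25 assignments meet the threshold.

4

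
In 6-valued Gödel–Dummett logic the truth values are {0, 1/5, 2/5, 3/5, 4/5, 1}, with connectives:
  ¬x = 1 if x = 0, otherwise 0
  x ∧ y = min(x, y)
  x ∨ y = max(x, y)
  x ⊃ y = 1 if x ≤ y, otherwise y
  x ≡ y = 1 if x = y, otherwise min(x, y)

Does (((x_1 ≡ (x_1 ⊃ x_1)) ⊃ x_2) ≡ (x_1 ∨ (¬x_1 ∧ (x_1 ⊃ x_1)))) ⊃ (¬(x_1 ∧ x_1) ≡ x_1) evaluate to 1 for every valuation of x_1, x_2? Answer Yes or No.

No

Counterexample: take x_1 = 0, x_2 = 0.
x_1 ⊃ x_1 = 0 ⊃ 0 = 1
x_1 ≡ (x_1 ⊃ x_1) = 0 ≡ 1 = 0
(x_1 ≡ (x_1 ⊃ x_1)) ⊃ x_2 = 0 ⊃ 0 = 1
¬x_1 = ¬0 = 1
x_1 ⊃ x_1 = 0 ⊃ 0 = 1
¬x_1 ∧ (x_1 ⊃ x_1) = 1 ∧ 1 = 1
x_1 ∨ (¬x_1 ∧ (x_1 ⊃ x_1)) = 0 ∨ 1 = 1
((x_1 ≡ (x_1 ⊃ x_1)) ⊃ x_2) ≡ (x_1 ∨ (¬x_1 ∧ (x_1 ⊃ x_1))) = 1 ≡ 1 = 1
x_1 ∧ x_1 = 0 ∧ 0 = 0
¬(x_1 ∧ x_1) = ¬0 = 1
¬(x_1 ∧ x_1) ≡ x_1 = 1 ≡ 0 = 0
(((x_1 ≡ (x_1 ⊃ x_1)) ⊃ x_2) ≡ (x_1 ∨ (¬x_1 ∧ (x_1 ⊃ x_1)))) ⊃ (¬(x_1 ∧ x_1) ≡ x_1) = 1 ⊃ 0 = 0
This gives 0 ≠ 1.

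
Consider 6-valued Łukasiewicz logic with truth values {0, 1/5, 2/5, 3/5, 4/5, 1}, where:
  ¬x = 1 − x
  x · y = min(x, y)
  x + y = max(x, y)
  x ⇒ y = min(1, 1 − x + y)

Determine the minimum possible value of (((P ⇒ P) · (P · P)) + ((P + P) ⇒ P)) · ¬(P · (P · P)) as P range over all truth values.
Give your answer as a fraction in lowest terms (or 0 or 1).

0

Take P = 1:
P ⇒ P = 1 ⇒ 1 = 1
P · P = 1 · 1 = 1
(P ⇒ P) · (P · P) = 1 · 1 = 1
P + P = 1 + 1 = 1
(P + P) ⇒ P = 1 ⇒ 1 = 1
((P ⇒ P) · (P · P)) + ((P + P) ⇒ P) = 1 + 1 = 1
P · P = 1 · 1 = 1
P · (P · P) = 1 · 1 = 1
¬(P · (P · P)) = ¬1 = 0
(((P ⇒ P) · (P · P)) + ((P + P) ⇒ P)) · ¬(P · (P · P)) = 1 · 0 = 0
No assignment yields a value below 0, so this is the minimum.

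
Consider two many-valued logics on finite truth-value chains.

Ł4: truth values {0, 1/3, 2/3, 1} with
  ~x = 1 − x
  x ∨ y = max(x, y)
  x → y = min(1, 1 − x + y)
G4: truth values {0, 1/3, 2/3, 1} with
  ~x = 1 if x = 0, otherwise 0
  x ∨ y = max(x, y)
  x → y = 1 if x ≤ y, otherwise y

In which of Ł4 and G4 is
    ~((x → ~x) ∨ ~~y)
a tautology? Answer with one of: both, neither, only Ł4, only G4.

In Ł4: at x = 0, y = 0 the value is 0 — not a tautology.
In G4: at x = 0, y = 0 the value is 0 — not a tautology.

neither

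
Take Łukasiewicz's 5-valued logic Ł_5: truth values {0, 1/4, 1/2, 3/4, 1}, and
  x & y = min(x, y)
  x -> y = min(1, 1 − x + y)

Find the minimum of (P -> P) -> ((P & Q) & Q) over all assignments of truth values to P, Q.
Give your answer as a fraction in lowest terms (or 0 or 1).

Take P = 0, Q = 0:
P -> P = 0 -> 0 = 1
P & Q = 0 & 0 = 0
(P & Q) & Q = 0 & 0 = 0
(P -> P) -> ((P & Q) & Q) = 1 -> 0 = 0
No assignment yields a value below 0, so this is the minimum.

0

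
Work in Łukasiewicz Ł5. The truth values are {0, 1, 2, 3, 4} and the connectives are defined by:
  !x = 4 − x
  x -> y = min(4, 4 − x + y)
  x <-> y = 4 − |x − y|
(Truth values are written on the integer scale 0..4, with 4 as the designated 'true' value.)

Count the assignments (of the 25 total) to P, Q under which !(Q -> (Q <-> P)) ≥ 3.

value 4: 1 assignment (counts)
value 3: 1 assignment (counts)
value 2: 2 assignments
value 1: 2 assignments
value 0: 19 assignments
So 2 of the 25 assignments meet the threshold.

2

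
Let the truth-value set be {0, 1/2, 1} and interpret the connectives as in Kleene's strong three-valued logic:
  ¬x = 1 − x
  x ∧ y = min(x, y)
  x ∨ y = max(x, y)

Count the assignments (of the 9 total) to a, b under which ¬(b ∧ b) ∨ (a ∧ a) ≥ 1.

5

a = 0, b = 0 ↦ 1  ≥
a = 0, b = 1/2 ↦ 1/2  <
a = 0, b = 1 ↦ 0  <
a = 1/2, b = 0 ↦ 1  ≥
a = 1/2, b = 1/2 ↦ 1/2  <
a = 1/2, b = 1 ↦ 1/2  <
a = 1, b = 0 ↦ 1  ≥
a = 1, b = 1/2 ↦ 1  ≥
a = 1, b = 1 ↦ 1  ≥
So 5 of the 9 assignments meet the threshold.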